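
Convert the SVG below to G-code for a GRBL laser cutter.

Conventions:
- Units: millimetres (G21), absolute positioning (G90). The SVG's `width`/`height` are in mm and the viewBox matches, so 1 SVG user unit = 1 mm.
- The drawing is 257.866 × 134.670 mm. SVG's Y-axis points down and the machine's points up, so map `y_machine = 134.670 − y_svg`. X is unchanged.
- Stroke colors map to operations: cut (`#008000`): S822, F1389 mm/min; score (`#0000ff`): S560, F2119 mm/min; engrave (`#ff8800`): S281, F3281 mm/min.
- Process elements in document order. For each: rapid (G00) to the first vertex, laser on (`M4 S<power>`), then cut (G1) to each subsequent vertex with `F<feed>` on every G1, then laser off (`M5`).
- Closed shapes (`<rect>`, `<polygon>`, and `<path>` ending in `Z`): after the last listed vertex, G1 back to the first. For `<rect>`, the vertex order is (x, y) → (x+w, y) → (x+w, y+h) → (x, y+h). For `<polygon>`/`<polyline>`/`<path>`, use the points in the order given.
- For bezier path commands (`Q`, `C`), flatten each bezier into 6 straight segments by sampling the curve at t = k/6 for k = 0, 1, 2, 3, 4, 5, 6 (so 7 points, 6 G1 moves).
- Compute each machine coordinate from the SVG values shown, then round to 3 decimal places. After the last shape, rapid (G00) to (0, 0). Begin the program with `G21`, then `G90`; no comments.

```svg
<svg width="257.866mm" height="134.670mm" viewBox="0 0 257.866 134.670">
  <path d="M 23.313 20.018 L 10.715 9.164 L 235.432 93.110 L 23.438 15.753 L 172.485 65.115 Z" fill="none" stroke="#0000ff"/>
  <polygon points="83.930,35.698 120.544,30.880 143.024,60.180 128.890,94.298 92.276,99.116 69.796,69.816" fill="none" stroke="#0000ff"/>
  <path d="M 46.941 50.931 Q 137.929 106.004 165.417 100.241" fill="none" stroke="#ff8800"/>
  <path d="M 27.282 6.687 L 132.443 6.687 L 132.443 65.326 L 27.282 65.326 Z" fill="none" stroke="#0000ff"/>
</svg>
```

G21
G90
G00 X23.313 Y114.652
M4 S560
G1 X10.715 Y125.506 F2119
G1 X235.432 Y41.560 F2119
G1 X23.438 Y118.917 F2119
G1 X172.485 Y69.555 F2119
G1 X23.313 Y114.652 F2119
M5
G00 X83.930 Y98.972
M4 S560
G1 X120.544 Y103.790 F2119
G1 X143.024 Y74.490 F2119
G1 X128.890 Y40.372 F2119
G1 X92.276 Y35.554 F2119
G1 X69.796 Y64.854 F2119
G1 X83.930 Y98.972 F2119
M5
G00 X46.941 Y83.739
M4 S281
G1 X75.506 Y67.071 F3281
G1 X100.544 Y53.783 F3281
G1 X122.054 Y43.875 F3281
G1 X140.036 Y37.347 F3281
G1 X154.490 Y34.198 F3281
G1 X165.417 Y34.429 F3281
M5
G00 X27.282 Y127.983
M4 S560
G1 X132.443 Y127.983 F2119
G1 X132.443 Y69.344 F2119
G1 X27.282 Y69.344 F2119
G1 X27.282 Y127.983 F2119
M5
G00 X0.000 Y0.000

Since the viewBox matches the mm dimensions, user units are millimetres directly. The only transform is the Y-flip y_m = 134.670 − y_svg.

Shape 1 is a closed polygon drawn with `<path>`. Its stroke #0000ff means score at S560, F2119. After flipping Y the toolpath is (23.313,114.652) → (10.715,125.506) → (235.432,41.560) → (23.438,118.917) → (172.485,69.555) → (23.313,114.652), returning to the start.

Shape 2 is a regular polygon drawn with `<polygon>`. Its stroke #0000ff means score at S560, F2119. After flipping Y the toolpath is (83.930,98.972) → (120.544,103.790) → (143.024,74.490) → (128.890,40.372) → (92.276,35.554) → (69.796,64.854) → (83.930,98.972), returning to the start.

Shape 3 is a quadratic bezier drawn with `<path>`. Its stroke #ff8800 means engrave at S281, F3281. After flipping Y the toolpath is (46.941,83.739) → (75.506,67.071) → (100.544,53.783) → (122.054,43.875) → (140.036,37.347) → (154.490,34.198) → (165.417,34.429).

Shape 4 is a rectangle drawn with `<path>`. Its stroke #0000ff means score at S560, F2119. After flipping Y the toolpath is (27.282,127.983) → (132.443,127.983) → (132.443,69.344) → (27.282,69.344) → (27.282,127.983), returning to the start.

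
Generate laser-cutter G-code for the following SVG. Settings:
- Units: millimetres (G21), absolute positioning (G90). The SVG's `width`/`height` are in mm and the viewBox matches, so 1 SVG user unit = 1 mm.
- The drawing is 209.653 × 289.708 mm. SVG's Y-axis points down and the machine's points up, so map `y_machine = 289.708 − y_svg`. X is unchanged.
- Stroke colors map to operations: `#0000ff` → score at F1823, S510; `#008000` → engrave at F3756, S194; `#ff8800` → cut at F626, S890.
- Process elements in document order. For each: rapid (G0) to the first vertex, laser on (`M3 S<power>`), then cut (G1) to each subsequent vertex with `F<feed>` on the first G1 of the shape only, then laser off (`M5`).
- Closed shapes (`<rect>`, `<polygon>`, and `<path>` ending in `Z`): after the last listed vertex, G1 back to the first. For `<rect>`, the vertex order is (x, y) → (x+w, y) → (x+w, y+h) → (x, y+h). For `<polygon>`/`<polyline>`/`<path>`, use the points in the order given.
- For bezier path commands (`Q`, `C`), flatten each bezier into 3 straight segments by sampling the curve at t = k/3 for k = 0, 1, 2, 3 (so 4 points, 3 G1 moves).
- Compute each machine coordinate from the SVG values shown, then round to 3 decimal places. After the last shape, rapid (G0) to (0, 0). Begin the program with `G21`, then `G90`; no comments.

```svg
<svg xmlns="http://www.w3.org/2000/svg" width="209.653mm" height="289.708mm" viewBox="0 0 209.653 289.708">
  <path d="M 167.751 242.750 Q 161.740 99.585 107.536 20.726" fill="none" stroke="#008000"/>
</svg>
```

Since the viewBox matches the mm dimensions, user units are millimetres directly. The only transform is the Y-flip y_m = 289.708 − y_svg.

Shape 1 is a quadratic bezier drawn with `<path>`. Its stroke #008000 means engrave at S194, F3756. After flipping Y the toolpath is (167.751,46.958) → (158.389,135.256) → (138.317,209.264) → (107.536,268.982).

G21
G90
G0 X167.751 Y46.958
M3 S194
G1 X158.389 Y135.256 F3756
G1 X138.317 Y209.264
G1 X107.536 Y268.982
M5
G0 X0.000 Y0.000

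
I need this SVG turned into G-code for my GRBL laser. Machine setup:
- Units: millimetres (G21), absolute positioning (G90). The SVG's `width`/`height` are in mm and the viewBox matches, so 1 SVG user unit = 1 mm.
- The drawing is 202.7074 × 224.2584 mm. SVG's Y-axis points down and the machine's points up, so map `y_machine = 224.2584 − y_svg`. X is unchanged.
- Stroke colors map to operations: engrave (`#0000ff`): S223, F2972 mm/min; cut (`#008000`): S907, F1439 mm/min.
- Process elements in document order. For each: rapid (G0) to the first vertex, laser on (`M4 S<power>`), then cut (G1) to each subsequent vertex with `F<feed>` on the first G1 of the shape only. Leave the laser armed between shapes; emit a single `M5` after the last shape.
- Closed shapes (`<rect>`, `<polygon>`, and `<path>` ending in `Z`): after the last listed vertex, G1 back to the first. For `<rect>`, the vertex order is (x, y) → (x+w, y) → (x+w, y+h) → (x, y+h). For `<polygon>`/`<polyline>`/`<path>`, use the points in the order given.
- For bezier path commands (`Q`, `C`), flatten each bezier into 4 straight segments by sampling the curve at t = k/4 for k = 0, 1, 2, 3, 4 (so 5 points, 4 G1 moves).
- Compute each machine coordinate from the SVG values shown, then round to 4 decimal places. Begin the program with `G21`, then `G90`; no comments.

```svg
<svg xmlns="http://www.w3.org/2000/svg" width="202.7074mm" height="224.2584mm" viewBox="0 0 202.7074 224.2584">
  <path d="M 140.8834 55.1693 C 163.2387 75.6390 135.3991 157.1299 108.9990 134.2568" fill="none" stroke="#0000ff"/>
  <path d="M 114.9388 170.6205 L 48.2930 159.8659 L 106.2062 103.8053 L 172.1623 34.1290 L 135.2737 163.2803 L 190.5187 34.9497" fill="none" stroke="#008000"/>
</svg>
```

G21
G90
G0 X140.8834 Y169.0891
M4 S223
G1 X149.0451 Y144.8795 F2972
G1 X143.2245 Y113.2918
G1 X128.2622 Y89.8309
G1 X108.9990 Y90.0016
G0 X114.9388 Y53.6379
M4 S907
G1 X48.2930 Y64.3925 F1439
G1 X106.2062 Y120.4531
G1 X172.1623 Y190.1294
G1 X135.2737 Y60.9781
G1 X190.5187 Y189.3087
M5

Since the viewBox matches the mm dimensions, user units are millimetres directly. The only transform is the Y-flip y_m = 224.2584 − y_svg.

Shape 1 is a cubic bezier drawn with `<path>`. Its stroke #0000ff means engrave at S223, F2972. After flipping Y the toolpath is (140.8834,169.0891) → (149.0451,144.8795) → (143.2245,113.2918) → (128.2622,89.8309) → (108.9990,90.0016).

Shape 2 is a open polyline drawn with `<path>`. Its stroke #008000 means cut at S907, F1439. After flipping Y the toolpath is (114.9388,53.6379) → (48.2930,64.3925) → (106.2062,120.4531) → (172.1623,190.1294) → (135.2737,60.9781) → (190.5187,189.3087).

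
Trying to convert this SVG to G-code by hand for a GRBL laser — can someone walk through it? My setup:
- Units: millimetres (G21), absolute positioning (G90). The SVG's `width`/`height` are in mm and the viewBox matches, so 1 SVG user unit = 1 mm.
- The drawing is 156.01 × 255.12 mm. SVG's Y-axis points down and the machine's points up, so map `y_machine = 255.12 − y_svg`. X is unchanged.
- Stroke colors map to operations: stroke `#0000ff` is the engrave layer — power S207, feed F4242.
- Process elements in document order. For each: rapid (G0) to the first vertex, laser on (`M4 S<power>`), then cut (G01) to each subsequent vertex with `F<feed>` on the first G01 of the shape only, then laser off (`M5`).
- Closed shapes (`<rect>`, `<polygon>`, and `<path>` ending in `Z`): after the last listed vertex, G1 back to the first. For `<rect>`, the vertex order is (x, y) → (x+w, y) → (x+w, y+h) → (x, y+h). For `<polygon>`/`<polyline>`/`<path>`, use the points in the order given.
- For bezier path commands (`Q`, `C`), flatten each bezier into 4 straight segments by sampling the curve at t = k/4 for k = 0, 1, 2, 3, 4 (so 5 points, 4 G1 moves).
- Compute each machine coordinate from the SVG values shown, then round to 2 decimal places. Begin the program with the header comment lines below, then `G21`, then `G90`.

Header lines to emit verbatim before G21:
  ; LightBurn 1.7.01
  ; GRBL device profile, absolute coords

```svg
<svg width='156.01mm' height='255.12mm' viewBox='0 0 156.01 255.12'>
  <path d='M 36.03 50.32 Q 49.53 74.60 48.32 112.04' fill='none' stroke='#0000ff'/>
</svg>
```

Since the viewBox matches the mm dimensions, user units are millimetres directly. The only transform is the Y-flip y_m = 255.12 − y_svg.

Shape 1 is a quadratic bezier drawn with `<path>`. Its stroke #0000ff means engrave at S207, F4242. After flipping Y the toolpath is (36.03,204.80) → (41.86,191.84) → (45.85,177.23) → (48.01,160.98) → (48.32,143.08).

; LightBurn 1.7.01
; GRBL device profile, absolute coords
G21
G90
G0 X36.03 Y204.80
M4 S207
G01 X41.86 Y191.84 F4242
G01 X45.85 Y177.23
G01 X48.01 Y160.98
G01 X48.32 Y143.08
M5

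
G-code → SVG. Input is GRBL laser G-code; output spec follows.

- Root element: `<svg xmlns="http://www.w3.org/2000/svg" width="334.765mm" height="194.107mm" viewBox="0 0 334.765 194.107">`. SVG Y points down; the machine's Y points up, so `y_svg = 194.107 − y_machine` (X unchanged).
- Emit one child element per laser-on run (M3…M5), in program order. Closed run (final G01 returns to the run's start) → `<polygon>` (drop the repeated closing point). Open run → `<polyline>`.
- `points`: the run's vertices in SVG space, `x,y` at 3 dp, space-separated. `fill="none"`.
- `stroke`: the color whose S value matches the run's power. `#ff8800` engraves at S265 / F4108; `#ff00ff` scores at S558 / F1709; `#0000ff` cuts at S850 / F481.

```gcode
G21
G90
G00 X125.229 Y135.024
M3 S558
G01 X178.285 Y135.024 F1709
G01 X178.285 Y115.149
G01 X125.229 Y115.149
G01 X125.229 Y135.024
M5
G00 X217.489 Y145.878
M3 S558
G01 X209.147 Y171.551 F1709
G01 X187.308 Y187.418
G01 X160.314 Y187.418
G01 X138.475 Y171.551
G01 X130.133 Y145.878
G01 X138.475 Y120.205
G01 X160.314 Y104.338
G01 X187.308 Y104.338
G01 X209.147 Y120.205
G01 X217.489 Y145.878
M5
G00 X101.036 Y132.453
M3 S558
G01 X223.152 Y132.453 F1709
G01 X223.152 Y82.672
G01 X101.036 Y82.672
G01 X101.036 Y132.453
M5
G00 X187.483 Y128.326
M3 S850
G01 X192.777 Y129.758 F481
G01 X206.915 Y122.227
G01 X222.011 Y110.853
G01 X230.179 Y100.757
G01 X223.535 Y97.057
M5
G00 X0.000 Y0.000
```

y_svg = 194.107 − y_m.

[1] S558→`#ff00ff` (score); closed run; points: 125.229,59.083 178.285,59.083 178.285,78.958 125.229,78.958

[2] S558→`#ff00ff` (score); closed run; points: 217.489,48.229 209.147,22.556 187.308,6.689 160.314,6.689 138.475,22.556 130.133,48.229 138.475,73.902 160.314,89.769 187.308,89.769 209.147,73.902

[3] S558→`#ff00ff` (score); closed run; points: 101.036,61.654 223.152,61.654 223.152,111.435 101.036,111.435

[4] S850→`#0000ff` (cut); open run; points: 187.483,65.781 192.777,64.349 206.915,71.880 222.011,83.254 230.179,93.350 223.535,97.050

<svg xmlns="http://www.w3.org/2000/svg" width="334.765mm" height="194.107mm" viewBox="0 0 334.765 194.107">
  <polygon points="125.229,59.083 178.285,59.083 178.285,78.958 125.229,78.958" fill="none" stroke="#ff00ff"/>
  <polygon points="217.489,48.229 209.147,22.556 187.308,6.689 160.314,6.689 138.475,22.556 130.133,48.229 138.475,73.902 160.314,89.769 187.308,89.769 209.147,73.902" fill="none" stroke="#ff00ff"/>
  <polygon points="101.036,61.654 223.152,61.654 223.152,111.435 101.036,111.435" fill="none" stroke="#ff00ff"/>
  <polyline points="187.483,65.781 192.777,64.349 206.915,71.880 222.011,83.254 230.179,93.350 223.535,97.050" fill="none" stroke="#0000ff"/>
</svg>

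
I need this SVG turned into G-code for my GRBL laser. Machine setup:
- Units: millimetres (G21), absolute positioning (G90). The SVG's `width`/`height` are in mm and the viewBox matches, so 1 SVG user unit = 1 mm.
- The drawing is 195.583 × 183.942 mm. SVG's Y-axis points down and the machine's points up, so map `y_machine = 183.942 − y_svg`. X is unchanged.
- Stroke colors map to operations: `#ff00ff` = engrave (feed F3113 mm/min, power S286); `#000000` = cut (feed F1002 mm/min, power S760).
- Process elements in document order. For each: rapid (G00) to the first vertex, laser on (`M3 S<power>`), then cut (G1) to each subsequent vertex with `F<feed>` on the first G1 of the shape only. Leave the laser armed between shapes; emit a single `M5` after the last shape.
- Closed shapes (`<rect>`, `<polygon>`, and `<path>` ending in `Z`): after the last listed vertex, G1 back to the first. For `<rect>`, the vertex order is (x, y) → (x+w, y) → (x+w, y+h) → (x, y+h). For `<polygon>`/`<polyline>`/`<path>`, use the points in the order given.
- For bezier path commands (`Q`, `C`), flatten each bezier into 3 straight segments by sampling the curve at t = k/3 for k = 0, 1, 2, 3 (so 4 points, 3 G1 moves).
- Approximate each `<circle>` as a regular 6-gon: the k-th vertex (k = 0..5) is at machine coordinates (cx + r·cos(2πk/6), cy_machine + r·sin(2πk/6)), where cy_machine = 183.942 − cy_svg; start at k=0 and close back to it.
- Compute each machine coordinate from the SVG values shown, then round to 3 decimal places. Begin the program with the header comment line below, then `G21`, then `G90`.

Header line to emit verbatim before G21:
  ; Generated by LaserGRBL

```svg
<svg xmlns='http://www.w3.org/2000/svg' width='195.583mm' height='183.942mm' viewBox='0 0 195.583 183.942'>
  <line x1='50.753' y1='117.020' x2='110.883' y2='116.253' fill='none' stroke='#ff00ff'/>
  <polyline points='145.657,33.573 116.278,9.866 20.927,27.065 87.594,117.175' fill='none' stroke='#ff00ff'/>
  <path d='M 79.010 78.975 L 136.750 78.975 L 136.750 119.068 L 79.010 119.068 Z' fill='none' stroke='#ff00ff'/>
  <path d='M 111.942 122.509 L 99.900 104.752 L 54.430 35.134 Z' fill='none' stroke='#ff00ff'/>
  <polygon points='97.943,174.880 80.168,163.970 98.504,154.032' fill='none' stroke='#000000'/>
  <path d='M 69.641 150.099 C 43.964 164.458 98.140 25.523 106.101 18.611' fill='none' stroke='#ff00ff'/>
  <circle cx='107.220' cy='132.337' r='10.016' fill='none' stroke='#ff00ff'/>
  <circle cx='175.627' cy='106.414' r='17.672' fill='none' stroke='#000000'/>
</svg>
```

; Generated by LaserGRBL
G21
G90
G00 X50.753 Y66.922
M3 S286
G1 X110.883 Y67.689 F3113
G00 X145.657 Y150.369
M3 S286
G1 X116.278 Y174.076 F3113
G1 X20.927 Y156.877
G1 X87.594 Y66.767
G00 X79.010 Y104.967
M3 S286
G1 X136.750 Y104.967 F3113
G1 X136.750 Y64.874
G1 X79.010 Y64.874
G1 X79.010 Y104.967
G00 X111.942 Y61.433
M3 S286
G1 X99.900 Y79.190 F3113
G1 X54.430 Y148.808
G1 X111.942 Y61.433
G00 X97.943 Y9.062
M3 S760
G1 X80.168 Y19.972 F1002
G1 X98.504 Y29.910
G1 X97.943 Y9.062
G00 X69.641 Y33.843
M3 S286
G1 X65.912 Y60.015 F3113
G1 X87.404 Y124.979
G1 X106.101 Y165.331
G00 X117.236 Y51.605
M3 S286
G1 X112.228 Y60.279 F3113
G1 X102.212 Y60.279
G1 X97.204 Y51.605
G1 X102.212 Y42.931
G1 X112.228 Y42.931
G1 X117.236 Y51.605
G00 X193.299 Y77.528
M3 S760
G1 X184.463 Y92.832 F1002
G1 X166.791 Y92.832
G1 X157.955 Y77.528
G1 X166.791 Y62.224
G1 X184.463 Y62.224
G1 X193.299 Y77.528
M5

Since the viewBox matches the mm dimensions, user units are millimetres directly. The only transform is the Y-flip y_m = 183.942 − y_svg.

Shape 1 is a line segment drawn with `<line>`. Its stroke #ff00ff means engrave at S286, F3113. After flipping Y the toolpath is (50.753,66.922) → (110.883,67.689).

Shape 2 is a open polyline drawn with `<polyline>`. Its stroke #ff00ff means engrave at S286, F3113. After flipping Y the toolpath is (145.657,150.369) → (116.278,174.076) → (20.927,156.877) → (87.594,66.767).

Shape 3 is a rectangle drawn with `<path>`. Its stroke #ff00ff means engrave at S286, F3113. After flipping Y the toolpath is (79.010,104.967) → (136.750,104.967) → (136.750,64.874) → (79.010,64.874) → (79.010,104.967), returning to the start.

Shape 4 is a closed polygon drawn with `<path>`. Its stroke #ff00ff means engrave at S286, F3113. After flipping Y the toolpath is (111.942,61.433) → (99.900,79.190) → (54.430,148.808) → (111.942,61.433), returning to the start.

Shape 5 is a regular polygon drawn with `<polygon>`. Its stroke #000000 means cut at S760, F1002. After flipping Y the toolpath is (97.943,9.062) → (80.168,19.972) → (98.504,29.910) → (97.943,9.062), returning to the start.

Shape 6 is a cubic bezier drawn with `<path>`. Its stroke #ff00ff means engrave at S286, F3113. After flipping Y the toolpath is (69.641,33.843) → (65.912,60.015) → (87.404,124.979) → (106.101,165.331).

Shape 7 is a circle drawn with `<circle>`. Its stroke #ff00ff means engrave at S286, F3113. After flipping Y the toolpath is (117.236,51.605) → (112.228,60.279) → (102.212,60.279) → (97.204,51.605) → (102.212,42.931) → (112.228,42.931) → (117.236,51.605), returning to the start.

Shape 8 is a circle drawn with `<circle>`. Its stroke #000000 means cut at S760, F1002. After flipping Y the toolpath is (193.299,77.528) → (184.463,92.832) → (166.791,92.832) → (157.955,77.528) → (166.791,62.224) → (184.463,62.224) → (193.299,77.528), returning to the start.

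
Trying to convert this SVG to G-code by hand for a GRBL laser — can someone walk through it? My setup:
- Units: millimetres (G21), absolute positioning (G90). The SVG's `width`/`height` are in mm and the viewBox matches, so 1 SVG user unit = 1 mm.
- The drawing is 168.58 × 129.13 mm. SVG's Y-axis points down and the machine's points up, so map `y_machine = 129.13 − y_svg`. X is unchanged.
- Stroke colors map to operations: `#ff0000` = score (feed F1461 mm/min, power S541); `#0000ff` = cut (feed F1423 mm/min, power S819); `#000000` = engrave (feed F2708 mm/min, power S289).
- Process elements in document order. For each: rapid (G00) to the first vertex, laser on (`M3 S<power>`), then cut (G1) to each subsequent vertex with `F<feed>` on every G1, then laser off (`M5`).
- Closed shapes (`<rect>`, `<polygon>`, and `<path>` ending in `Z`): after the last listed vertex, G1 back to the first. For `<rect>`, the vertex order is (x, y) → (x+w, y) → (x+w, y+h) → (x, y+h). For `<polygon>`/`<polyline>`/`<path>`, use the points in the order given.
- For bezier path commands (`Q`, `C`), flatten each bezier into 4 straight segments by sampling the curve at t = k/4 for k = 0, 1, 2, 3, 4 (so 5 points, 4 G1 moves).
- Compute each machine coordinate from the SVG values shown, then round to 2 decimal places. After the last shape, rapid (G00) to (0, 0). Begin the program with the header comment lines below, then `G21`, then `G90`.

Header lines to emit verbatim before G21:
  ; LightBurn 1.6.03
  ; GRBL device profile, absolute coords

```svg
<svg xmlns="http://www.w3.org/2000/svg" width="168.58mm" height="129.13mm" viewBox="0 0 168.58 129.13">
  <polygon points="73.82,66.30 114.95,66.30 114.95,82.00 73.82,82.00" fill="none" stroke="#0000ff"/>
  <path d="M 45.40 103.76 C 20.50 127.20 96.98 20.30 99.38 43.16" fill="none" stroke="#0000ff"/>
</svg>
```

Since the viewBox matches the mm dimensions, user units are millimetres directly. The only transform is the Y-flip y_m = 129.13 − y_svg.

Shape 1 is a rectangle drawn with `<polygon>`. Its stroke #0000ff means cut at S819, F1423. After flipping Y the toolpath is (73.82,62.83) → (114.95,62.83) → (114.95,47.13) → (73.82,47.13) → (73.82,62.83), returning to the start.

Shape 2 is a cubic bezier drawn with `<path>`. Its stroke #0000ff means cut at S819, F1423. After flipping Y the toolpath is (45.40,25.37) → (42.99,28.16) → (62.15,55.45) → (86.43,82.85) → (99.38,85.97).

; LightBurn 1.6.03
; GRBL device profile, absolute coords
G21
G90
G00 X73.82 Y62.83
M3 S819
G1 X114.95 Y62.83 F1423
G1 X114.95 Y47.13 F1423
G1 X73.82 Y47.13 F1423
G1 X73.82 Y62.83 F1423
M5
G00 X45.40 Y25.37
M3 S819
G1 X42.99 Y28.16 F1423
G1 X62.15 Y55.45 F1423
G1 X86.43 Y82.85 F1423
G1 X99.38 Y85.97 F1423
M5
G00 X0.00 Y0.00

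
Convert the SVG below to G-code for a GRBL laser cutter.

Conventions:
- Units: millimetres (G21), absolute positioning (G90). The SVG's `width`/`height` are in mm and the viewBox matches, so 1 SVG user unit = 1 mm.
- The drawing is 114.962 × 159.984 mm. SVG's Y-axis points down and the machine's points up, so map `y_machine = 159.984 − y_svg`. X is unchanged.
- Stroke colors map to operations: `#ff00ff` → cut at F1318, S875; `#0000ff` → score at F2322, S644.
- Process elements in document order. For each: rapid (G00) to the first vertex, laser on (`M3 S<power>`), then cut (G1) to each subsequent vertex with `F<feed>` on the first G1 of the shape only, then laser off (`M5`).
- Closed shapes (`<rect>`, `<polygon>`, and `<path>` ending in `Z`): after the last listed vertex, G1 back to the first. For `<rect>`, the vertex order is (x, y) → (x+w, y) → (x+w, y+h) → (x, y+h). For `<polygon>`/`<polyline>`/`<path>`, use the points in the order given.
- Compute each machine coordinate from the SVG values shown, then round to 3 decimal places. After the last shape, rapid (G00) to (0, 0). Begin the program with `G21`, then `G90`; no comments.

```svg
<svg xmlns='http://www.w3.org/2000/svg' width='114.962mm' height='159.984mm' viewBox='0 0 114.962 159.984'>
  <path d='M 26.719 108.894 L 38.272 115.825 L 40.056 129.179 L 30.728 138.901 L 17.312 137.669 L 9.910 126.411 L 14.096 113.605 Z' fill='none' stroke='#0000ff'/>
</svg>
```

viewBox `0 0 114.962 159.984` with mm width/height → 1 unit = 1 mm. Flip: y_m = 159.984 − y_svg.

**Shape 1** — `<path>` regular polygon, stroke `#0000ff` → score (S644, F2322). Machine vertices: (26.719,51.090) → (38.272,44.159) → (40.056,30.805) → (30.728,21.083) → (17.312,22.315) → (9.910,33.573) → (14.096,46.379) → (26.719,51.090). Closed: final G1 returns to the first vertex.

G21
G90
G00 X26.719 Y51.090
M3 S644
G1 X38.272 Y44.159 F2322
G1 X40.056 Y30.805
G1 X30.728 Y21.083
G1 X17.312 Y22.315
G1 X9.910 Y33.573
G1 X14.096 Y46.379
G1 X26.719 Y51.090
M5
G00 X0.000 Y0.000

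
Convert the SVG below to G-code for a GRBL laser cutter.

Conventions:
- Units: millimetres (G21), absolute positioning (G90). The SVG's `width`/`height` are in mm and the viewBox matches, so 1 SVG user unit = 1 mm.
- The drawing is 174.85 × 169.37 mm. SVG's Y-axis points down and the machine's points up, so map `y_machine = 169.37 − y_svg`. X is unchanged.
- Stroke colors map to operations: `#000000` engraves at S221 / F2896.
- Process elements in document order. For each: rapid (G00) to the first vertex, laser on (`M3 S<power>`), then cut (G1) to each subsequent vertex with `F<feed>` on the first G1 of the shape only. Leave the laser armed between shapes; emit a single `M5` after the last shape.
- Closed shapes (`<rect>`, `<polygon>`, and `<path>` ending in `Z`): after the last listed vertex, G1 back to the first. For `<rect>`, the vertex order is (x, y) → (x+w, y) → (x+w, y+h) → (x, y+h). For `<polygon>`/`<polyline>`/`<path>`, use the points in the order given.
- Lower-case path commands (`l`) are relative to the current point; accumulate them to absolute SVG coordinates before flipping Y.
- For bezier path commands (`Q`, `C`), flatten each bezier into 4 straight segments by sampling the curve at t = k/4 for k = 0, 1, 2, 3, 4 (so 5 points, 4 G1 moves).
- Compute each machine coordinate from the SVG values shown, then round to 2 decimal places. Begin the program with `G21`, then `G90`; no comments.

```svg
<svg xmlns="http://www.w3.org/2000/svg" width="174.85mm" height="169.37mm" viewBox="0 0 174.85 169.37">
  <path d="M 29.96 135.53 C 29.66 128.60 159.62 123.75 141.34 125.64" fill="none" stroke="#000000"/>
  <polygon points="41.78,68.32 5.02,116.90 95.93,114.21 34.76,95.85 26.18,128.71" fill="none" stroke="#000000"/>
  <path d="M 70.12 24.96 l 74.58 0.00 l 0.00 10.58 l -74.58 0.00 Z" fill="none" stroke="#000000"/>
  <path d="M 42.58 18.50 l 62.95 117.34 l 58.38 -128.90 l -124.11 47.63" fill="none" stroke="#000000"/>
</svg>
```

viewBox `0 0 174.85 169.37` with mm width/height → 1 unit = 1 mm. Flip: y_m = 169.37 − y_svg.

**Shape 1** — `<path>` cubic bezier, stroke `#000000` → engrave (S221, F2896). Control points (SVG): P0=(29.96,135.53), P1=(29.66,128.60), P2=(159.62,123.75), P3=(141.34,125.64); sampled at t=k/4. Machine vertices: (29.96,33.84) → (49.81,38.57) → (92.39,42.09) → (131.61,43.96) → (141.34,43.73). Open path.

**Shape 2** — `<polygon>` closed polygon, stroke `#000000` → engrave (S221, F2896). Machine vertices: (41.78,101.05) → (5.02,52.47) → (95.93,55.16) → (34.76,73.52) → (26.18,40.66) → (41.78,101.05). Closed: final G1 returns to the first vertex.

**Shape 3** — `<path>` rectangle, stroke `#000000` → engrave (S221, F2896). Machine vertices: (70.12,144.41) → (144.70,144.41) → (144.70,133.83) → (70.12,133.83) → (70.12,144.41). Closed: final G1 returns to the first vertex.

**Shape 4** — `<path>` open polyline, stroke `#000000` → engrave (S221, F2896). Machine vertices: (42.58,150.87) → (105.53,33.53) → (163.91,162.43) → (39.80,114.80). Open path.

G21
G90
G00 X29.96 Y33.84
M3 S221
G1 X49.81 Y38.57 F2896
G1 X92.39 Y42.09
G1 X131.61 Y43.96
G1 X141.34 Y43.73
G00 X41.78 Y101.05
M3 S221
G1 X5.02 Y52.47 F2896
G1 X95.93 Y55.16
G1 X34.76 Y73.52
G1 X26.18 Y40.66
G1 X41.78 Y101.05
G00 X70.12 Y144.41
M3 S221
G1 X144.70 Y144.41 F2896
G1 X144.70 Y133.83
G1 X70.12 Y133.83
G1 X70.12 Y144.41
G00 X42.58 Y150.87
M3 S221
G1 X105.53 Y33.53 F2896
G1 X163.91 Y162.43
G1 X39.80 Y114.80
M5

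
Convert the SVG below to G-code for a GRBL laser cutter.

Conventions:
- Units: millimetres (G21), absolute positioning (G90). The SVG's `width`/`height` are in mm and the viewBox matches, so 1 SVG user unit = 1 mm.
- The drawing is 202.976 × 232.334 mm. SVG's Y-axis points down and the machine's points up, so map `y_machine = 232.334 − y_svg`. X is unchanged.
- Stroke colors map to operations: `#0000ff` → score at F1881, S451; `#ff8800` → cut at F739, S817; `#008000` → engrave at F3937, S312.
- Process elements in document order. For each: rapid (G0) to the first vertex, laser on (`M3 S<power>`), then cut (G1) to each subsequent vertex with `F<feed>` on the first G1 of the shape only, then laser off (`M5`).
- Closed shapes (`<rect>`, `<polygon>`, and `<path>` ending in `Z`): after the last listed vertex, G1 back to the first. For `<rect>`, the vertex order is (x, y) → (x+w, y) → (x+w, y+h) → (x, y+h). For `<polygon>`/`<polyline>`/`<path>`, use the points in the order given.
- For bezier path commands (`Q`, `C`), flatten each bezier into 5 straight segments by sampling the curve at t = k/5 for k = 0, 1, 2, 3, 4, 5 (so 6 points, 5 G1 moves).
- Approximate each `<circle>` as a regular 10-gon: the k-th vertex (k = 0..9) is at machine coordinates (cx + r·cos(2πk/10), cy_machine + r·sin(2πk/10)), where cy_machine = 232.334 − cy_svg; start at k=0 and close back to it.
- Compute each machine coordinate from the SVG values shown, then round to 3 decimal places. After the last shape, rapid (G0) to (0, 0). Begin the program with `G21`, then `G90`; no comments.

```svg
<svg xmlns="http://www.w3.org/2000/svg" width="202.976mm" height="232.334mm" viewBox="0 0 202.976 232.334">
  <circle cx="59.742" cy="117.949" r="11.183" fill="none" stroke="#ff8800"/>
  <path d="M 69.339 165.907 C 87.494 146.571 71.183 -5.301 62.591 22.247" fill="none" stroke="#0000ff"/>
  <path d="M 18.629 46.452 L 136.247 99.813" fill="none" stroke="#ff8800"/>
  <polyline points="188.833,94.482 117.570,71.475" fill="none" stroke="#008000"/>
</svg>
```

viewBox `0 0 202.976 232.334` with mm width/height → 1 unit = 1 mm. Flip: y_m = 232.334 − y_svg.

**Shape 1** — `<circle>` circle, stroke `#ff8800` → cut (S817, F739). Machine vertices: (70.925,114.385) → (68.789,120.958) → (63.198,125.021) → (56.286,125.021) → (50.695,120.958) → (48.559,114.385) → (50.695,107.812) → (56.286,103.749) → (63.198,103.749) → (68.789,107.812) → (70.925,114.385). Closed: final G1 returns to the first vertex.

**Shape 2** — `<path>` cubic bezier, stroke `#0000ff` → score (S451, F1881). Control points (SVG): P0=(69.339,165.907), P1=(87.494,146.571), P2=(71.183,-5.301), P3=(62.591,22.247); sampled at t=k/5. Machine vertices: (69.339,66.427) → (76.434,91.437) → (77.281,133.282) → (73.907,176.988) → (68.335,207.581) → (62.591,210.087). Open path.

**Shape 3** — `<path>` line segment, stroke `#ff8800` → cut (S817, F739). Machine vertices: (18.629,185.882) → (136.247,132.521). Open path.

**Shape 4** — `<polyline>` line segment, stroke `#008000` → engrave (S312, F3937). Machine vertices: (188.833,137.852) → (117.570,160.859). Open path.

G21
G90
G0 X70.925 Y114.385
M3 S817
G1 X68.789 Y120.958 F739
G1 X63.198 Y125.021
G1 X56.286 Y125.021
G1 X50.695 Y120.958
G1 X48.559 Y114.385
G1 X50.695 Y107.812
G1 X56.286 Y103.749
G1 X63.198 Y103.749
G1 X68.789 Y107.812
G1 X70.925 Y114.385
M5
G0 X69.339 Y66.427
M3 S451
G1 X76.434 Y91.437 F1881
G1 X77.281 Y133.282
G1 X73.907 Y176.988
G1 X68.335 Y207.581
G1 X62.591 Y210.087
M5
G0 X18.629 Y185.882
M3 S817
G1 X136.247 Y132.521 F739
M5
G0 X188.833 Y137.852
M3 S312
G1 X117.570 Y160.859 F3937
M5
G0 X0.000 Y0.000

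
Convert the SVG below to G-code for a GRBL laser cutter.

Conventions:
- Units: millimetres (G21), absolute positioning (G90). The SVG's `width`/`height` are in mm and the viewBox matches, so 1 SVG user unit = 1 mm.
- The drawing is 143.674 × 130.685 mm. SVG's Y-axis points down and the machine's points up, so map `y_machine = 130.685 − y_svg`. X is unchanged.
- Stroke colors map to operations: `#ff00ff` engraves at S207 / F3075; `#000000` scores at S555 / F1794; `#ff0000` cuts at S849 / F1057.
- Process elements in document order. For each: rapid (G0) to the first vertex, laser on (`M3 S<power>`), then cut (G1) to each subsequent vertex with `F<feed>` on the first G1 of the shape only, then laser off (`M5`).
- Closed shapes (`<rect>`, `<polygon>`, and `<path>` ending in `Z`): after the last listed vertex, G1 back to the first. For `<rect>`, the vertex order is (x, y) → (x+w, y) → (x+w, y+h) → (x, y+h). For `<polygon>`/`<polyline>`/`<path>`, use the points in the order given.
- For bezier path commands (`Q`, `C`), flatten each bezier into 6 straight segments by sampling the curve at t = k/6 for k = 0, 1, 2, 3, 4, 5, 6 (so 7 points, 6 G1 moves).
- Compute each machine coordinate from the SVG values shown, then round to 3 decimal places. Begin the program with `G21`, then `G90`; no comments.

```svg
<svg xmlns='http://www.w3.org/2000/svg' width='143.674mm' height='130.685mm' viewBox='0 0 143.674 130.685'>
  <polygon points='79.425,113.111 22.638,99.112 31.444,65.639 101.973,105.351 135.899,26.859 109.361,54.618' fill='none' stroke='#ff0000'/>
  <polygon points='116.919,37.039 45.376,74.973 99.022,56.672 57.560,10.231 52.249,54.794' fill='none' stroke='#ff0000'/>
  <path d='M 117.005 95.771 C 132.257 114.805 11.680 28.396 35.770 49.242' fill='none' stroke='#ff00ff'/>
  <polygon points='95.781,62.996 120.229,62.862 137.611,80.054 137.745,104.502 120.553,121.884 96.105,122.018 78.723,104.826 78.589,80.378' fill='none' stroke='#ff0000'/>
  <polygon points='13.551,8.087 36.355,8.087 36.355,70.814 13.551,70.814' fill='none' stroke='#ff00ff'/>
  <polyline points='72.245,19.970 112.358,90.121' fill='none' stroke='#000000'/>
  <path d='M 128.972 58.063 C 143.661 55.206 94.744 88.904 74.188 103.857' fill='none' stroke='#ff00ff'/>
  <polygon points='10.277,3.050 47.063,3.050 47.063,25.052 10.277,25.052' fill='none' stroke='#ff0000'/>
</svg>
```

G21
G90
G0 X79.425 Y17.574
M3 S849
G1 X22.638 Y31.573 F1057
G1 X31.444 Y65.046
G1 X101.973 Y25.334
G1 X135.899 Y103.826
G1 X109.361 Y76.067
G1 X79.425 Y17.574
M5
G0 X116.919 Y93.646
M3 S849
G1 X45.376 Y55.712 F1057
G1 X99.022 Y74.013
G1 X57.560 Y120.454
G1 X52.249 Y75.891
G1 X116.919 Y93.646
M5
G0 X117.005 Y34.914
M3 S207
G1 X114.611 Y33.199 F3075
G1 X97.369 Y43.150
G1 X73.073 Y58.858
G1 X49.514 Y74.415
G1 X34.482 Y83.913
G1 X35.770 Y81.443
M5
G0 X95.781 Y67.689
M3 S849
G1 X120.229 Y67.823 F1057
G1 X137.611 Y50.631
G1 X137.745 Y26.183
G1 X120.553 Y8.801
G1 X96.105 Y8.667
G1 X78.723 Y25.859
G1 X78.589 Y50.307
G1 X95.781 Y67.689
M5
G0 X13.551 Y122.598
M3 S207
G1 X36.355 Y122.598 F3075
G1 X36.355 Y59.871
G1 X13.551 Y59.871
G1 X13.551 Y122.598
M5
G0 X72.245 Y110.715
M3 S555
G1 X112.358 Y40.564 F1794
M5
G0 X128.972 Y72.622
M3 S207
G1 X131.442 Y71.260 F3075
G1 X125.865 Y65.342
G1 X114.797 Y56.404
G1 X100.791 Y45.981
G1 X86.404 Y35.611
G1 X74.188 Y26.828
M5
G0 X10.277 Y127.635
M3 S849
G1 X47.063 Y127.635 F1057
G1 X47.063 Y105.633
G1 X10.277 Y105.633
G1 X10.277 Y127.635
M5

Since the viewBox matches the mm dimensions, user units are millimetres directly. The only transform is the Y-flip y_m = 130.685 − y_svg.

Shape 1 is a closed polygon drawn with `<polygon>`. Its stroke #ff0000 means cut at S849, F1057. After flipping Y the toolpath is (79.425,17.574) → (22.638,31.573) → (31.444,65.046) → (101.973,25.334) → (135.899,103.826) → (109.361,76.067) → (79.425,17.574), returning to the start.

Shape 2 is a closed polygon drawn with `<polygon>`. Its stroke #ff0000 means cut at S849, F1057. After flipping Y the toolpath is (116.919,93.646) → (45.376,55.712) → (99.022,74.013) → (57.560,120.454) → (52.249,75.891) → (116.919,93.646), returning to the start.

Shape 3 is a cubic bezier drawn with `<path>`. Its stroke #ff00ff means engrave at S207, F3075. After flipping Y the toolpath is (117.005,34.914) → (114.611,33.199) → (97.369,43.150) → (73.073,58.858) → (49.514,74.415) → (34.482,83.913) → (35.770,81.443).

Shape 4 is a regular polygon drawn with `<polygon>`. Its stroke #ff0000 means cut at S849, F1057. After flipping Y the toolpath is (95.781,67.689) → (120.229,67.823) → (137.611,50.631) → (137.745,26.183) → (120.553,8.801) → (96.105,8.667) → (78.723,25.859) → (78.589,50.307) → (95.781,67.689), returning to the start.

Shape 5 is a rectangle drawn with `<polygon>`. Its stroke #ff00ff means engrave at S207, F3075. After flipping Y the toolpath is (13.551,122.598) → (36.355,122.598) → (36.355,59.871) → (13.551,59.871) → (13.551,122.598), returning to the start.

Shape 6 is a line segment drawn with `<polyline>`. Its stroke #000000 means score at S555, F1794. After flipping Y the toolpath is (72.245,110.715) → (112.358,40.564).

Shape 7 is a cubic bezier drawn with `<path>`. Its stroke #ff00ff means engrave at S207, F3075. After flipping Y the toolpath is (128.972,72.622) → (131.442,71.260) → (125.865,65.342) → (114.797,56.404) → (100.791,45.981) → (86.404,35.611) → (74.188,26.828).

Shape 8 is a rectangle drawn with `<polygon>`. Its stroke #ff0000 means cut at S849, F1057. After flipping Y the toolpath is (10.277,127.635) → (47.063,127.635) → (47.063,105.633) → (10.277,105.633) → (10.277,127.635), returning to the start.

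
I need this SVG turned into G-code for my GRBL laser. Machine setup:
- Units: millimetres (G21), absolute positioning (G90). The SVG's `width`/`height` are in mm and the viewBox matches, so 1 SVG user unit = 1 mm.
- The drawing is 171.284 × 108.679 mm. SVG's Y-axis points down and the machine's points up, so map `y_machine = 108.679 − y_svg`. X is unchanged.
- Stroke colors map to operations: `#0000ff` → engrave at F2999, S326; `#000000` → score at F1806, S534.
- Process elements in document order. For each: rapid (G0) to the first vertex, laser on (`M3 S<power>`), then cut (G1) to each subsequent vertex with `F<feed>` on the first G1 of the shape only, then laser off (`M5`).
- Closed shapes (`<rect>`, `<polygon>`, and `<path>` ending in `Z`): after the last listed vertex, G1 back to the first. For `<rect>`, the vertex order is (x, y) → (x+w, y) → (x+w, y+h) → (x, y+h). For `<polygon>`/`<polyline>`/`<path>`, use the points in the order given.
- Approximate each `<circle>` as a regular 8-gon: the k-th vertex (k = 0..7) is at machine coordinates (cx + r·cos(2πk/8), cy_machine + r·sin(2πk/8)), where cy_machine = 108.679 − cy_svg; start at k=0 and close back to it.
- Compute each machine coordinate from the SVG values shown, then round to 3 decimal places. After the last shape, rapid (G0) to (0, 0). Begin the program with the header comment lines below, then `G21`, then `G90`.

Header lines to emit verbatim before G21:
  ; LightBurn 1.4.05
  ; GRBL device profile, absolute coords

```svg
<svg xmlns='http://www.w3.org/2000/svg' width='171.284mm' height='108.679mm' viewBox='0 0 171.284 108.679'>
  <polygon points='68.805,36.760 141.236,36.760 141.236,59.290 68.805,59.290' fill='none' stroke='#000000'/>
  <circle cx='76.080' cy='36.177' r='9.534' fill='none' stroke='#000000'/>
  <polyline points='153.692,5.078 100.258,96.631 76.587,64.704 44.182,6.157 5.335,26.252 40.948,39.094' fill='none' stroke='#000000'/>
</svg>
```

; LightBurn 1.4.05
; GRBL device profile, absolute coords
G21
G90
G0 X68.805 Y71.919
M3 S534
G1 X141.236 Y71.919 F1806
G1 X141.236 Y49.389
G1 X68.805 Y49.389
G1 X68.805 Y71.919
M5
G0 X85.614 Y72.502
M3 S534
G1 X82.822 Y79.244 F1806
G1 X76.080 Y82.036
G1 X69.338 Y79.244
G1 X66.546 Y72.502
G1 X69.338 Y65.760
G1 X76.080 Y62.968
G1 X82.822 Y65.760
G1 X85.614 Y72.502
M5
G0 X153.692 Y103.601
M3 S534
G1 X100.258 Y12.048 F1806
G1 X76.587 Y43.975
G1 X44.182 Y102.522
G1 X5.335 Y82.427
G1 X40.948 Y69.585
M5
G0 X0.000 Y0.000

1 u = 1 mm; y_m = 108.679 − y.

[1] `<polygon>` rectangle, #000000→score S534 F1806: (68.805,71.919) → (141.236,71.919) → (141.236,49.389) → (68.805,49.389) → (68.805,71.919) (closed)

[2] `<circle>` circle, #000000→score S534 F1806: (85.614,72.502) → (82.822,79.244) → (76.080,82.036) → (69.338,79.244) → (66.546,72.502) → (69.338,65.760) → (76.080,62.968) → (82.822,65.760) → (85.614,72.502) (closed)

[3] `<polyline>` open polyline, #000000→score S534 F1806: (153.692,103.601) → (100.258,12.048) → (76.587,43.975) → (44.182,102.522) → (5.335,82.427) → (40.948,69.585)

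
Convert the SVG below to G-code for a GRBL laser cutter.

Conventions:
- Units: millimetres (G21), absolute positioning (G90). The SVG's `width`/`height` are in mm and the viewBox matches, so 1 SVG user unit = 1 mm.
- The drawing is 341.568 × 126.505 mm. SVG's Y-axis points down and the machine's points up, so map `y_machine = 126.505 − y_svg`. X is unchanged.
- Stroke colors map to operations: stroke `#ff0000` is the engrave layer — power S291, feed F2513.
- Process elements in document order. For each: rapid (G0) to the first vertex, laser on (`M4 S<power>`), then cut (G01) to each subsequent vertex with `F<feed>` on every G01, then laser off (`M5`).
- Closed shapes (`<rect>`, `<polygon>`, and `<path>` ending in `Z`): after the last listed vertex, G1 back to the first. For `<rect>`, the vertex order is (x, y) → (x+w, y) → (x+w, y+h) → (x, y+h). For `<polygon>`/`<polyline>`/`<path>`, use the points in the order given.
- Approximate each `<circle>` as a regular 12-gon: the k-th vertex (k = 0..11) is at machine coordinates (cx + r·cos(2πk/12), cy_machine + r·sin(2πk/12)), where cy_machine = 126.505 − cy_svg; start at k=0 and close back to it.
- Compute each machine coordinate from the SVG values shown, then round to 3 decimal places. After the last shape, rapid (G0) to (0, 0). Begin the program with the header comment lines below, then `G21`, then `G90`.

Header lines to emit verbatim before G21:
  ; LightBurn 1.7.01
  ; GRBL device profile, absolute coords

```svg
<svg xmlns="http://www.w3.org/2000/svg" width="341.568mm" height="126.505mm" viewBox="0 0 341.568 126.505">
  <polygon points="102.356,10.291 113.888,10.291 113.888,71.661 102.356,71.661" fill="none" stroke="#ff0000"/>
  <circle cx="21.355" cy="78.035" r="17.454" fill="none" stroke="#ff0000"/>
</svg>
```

viewBox `0 0 341.568 126.505` with mm width/height → 1 unit = 1 mm. Flip: y_m = 126.505 − y_svg.

**Shape 1** — `<polygon>` rectangle, stroke `#ff0000` → engrave (S291, F2513). Machine vertices: (102.356,116.214) → (113.888,116.214) → (113.888,54.844) → (102.356,54.844) → (102.356,116.214). Closed: final G1 returns to the first vertex.

**Shape 2** — `<circle>` circle, stroke `#ff0000` → engrave (S291, F2513). Machine vertices: (38.809,48.470) → (36.471,57.197) → (30.082,63.586) → (21.355,65.924) → (12.628,63.586) → (6.239,57.197) → (3.901,48.470) → (6.239,39.743) → (12.628,33.354) → (21.355,31.016) → (30.082,33.354) → (36.471,39.743) → (38.809,48.470). Closed: final G1 returns to the first vertex.

; LightBurn 1.7.01
; GRBL device profile, absolute coords
G21
G90
G0 X102.356 Y116.214
M4 S291
G01 X113.888 Y116.214 F2513
G01 X113.888 Y54.844 F2513
G01 X102.356 Y54.844 F2513
G01 X102.356 Y116.214 F2513
M5
G0 X38.809 Y48.470
M4 S291
G01 X36.471 Y57.197 F2513
G01 X30.082 Y63.586 F2513
G01 X21.355 Y65.924 F2513
G01 X12.628 Y63.586 F2513
G01 X6.239 Y57.197 F2513
G01 X3.901 Y48.470 F2513
G01 X6.239 Y39.743 F2513
G01 X12.628 Y33.354 F2513
G01 X21.355 Y31.016 F2513
G01 X30.082 Y33.354 F2513
G01 X36.471 Y39.743 F2513
G01 X38.809 Y48.470 F2513
M5
G0 X0.000 Y0.000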